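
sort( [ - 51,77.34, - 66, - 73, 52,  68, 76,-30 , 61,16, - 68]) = [-73 , - 68, - 66, - 51, - 30, 16 , 52 , 61,68,76, 77.34 ] 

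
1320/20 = 66=66.00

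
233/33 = 233/33 = 7.06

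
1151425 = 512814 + 638611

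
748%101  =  41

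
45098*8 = 360784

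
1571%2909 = 1571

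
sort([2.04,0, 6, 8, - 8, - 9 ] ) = [  -  9,  -  8,0,2.04, 6, 8]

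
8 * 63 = 504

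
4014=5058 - 1044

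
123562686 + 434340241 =557902927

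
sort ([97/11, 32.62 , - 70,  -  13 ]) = [ - 70, - 13, 97/11,32.62 ] 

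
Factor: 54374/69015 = 2^1*3^(- 1 )  *  5^( - 1) * 31^1*43^(-1 )* 107^( - 1)*877^1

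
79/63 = 1 + 16/63 = 1.25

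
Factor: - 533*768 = - 2^8*3^1 * 13^1 * 41^1 = -  409344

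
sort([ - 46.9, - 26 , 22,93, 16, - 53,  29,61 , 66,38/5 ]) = [-53, - 46.9, - 26, 38/5, 16, 22, 29,61,66 , 93] 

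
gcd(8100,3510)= 270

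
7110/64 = 111+3/32 = 111.09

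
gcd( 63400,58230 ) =10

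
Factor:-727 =- 727^1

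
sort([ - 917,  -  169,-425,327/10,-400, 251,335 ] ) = [- 917, - 425,-400,- 169, 327/10,251,  335]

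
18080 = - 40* (  -  452 ) 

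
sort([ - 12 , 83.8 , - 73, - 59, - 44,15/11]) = [  -  73, - 59,-44, - 12,15/11, 83.8]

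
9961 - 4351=5610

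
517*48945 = 25304565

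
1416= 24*59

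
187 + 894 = 1081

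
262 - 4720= -4458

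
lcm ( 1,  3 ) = 3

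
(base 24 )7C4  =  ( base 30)4o4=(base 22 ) 8kc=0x10e4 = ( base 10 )4324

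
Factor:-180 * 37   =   - 2^2*3^2*5^1*37^1 = - 6660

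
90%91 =90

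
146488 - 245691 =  - 99203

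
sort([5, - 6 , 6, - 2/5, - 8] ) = [ - 8, - 6, - 2/5,5,6 ] 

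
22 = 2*11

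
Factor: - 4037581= - 23^1*349^1*503^1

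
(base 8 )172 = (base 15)82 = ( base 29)46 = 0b1111010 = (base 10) 122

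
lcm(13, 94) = 1222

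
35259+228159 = 263418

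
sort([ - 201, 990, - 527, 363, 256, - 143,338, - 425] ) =[ - 527, - 425, - 201, - 143, 256,338,363,  990 ]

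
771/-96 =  - 257/32 = -8.03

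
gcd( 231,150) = 3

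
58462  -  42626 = 15836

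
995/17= 58 + 9/17 = 58.53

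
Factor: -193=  - 193^1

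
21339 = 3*7113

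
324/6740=81/1685=0.05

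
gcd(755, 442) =1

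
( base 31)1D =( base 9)48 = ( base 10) 44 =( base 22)20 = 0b101100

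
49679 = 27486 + 22193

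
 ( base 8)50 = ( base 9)44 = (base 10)40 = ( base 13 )31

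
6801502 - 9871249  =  -3069747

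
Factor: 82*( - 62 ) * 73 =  - 2^2*31^1*41^1*73^1 = - 371132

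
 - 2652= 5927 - 8579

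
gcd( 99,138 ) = 3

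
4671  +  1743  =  6414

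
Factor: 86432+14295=11^1*9157^1=100727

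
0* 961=0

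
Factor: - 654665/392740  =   - 2^(-2)*11^1*73^(-1 )*269^(-1)*11903^1 = -  130933/78548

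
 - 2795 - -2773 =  - 22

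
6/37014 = 1/6169 = 0.00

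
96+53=149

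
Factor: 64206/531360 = 2^( - 4) *3^( - 1) * 5^(-1)*29^1 = 29/240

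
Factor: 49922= 2^1*109^1*229^1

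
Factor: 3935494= 2^1*179^1*10993^1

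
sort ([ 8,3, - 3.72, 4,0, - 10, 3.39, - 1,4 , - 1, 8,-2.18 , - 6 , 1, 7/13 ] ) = [ - 10, - 6,  -  3.72,-2.18,-1 , - 1, 0, 7/13, 1, 3, 3.39,4, 4, 8, 8 ] 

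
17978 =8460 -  -9518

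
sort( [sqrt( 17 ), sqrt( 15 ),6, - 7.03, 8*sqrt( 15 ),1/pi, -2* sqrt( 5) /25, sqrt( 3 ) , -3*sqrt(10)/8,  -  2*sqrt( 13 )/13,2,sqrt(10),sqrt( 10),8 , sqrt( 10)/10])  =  [ -7.03, - 3*sqrt( 10)/8 ,-2*sqrt( 13)/13, - 2*sqrt(5 )/25,sqrt( 10) /10 , 1/pi, sqrt( 3) , 2 , sqrt(10 ),sqrt( 10), sqrt( 15),sqrt(17),6,8,8 * sqrt(15 )]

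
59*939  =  55401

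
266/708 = 133/354 = 0.38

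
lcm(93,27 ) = 837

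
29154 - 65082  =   - 35928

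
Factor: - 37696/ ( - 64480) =38/65 =2^1*5^ ( - 1)*13^(  -  1) * 19^1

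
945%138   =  117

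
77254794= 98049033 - 20794239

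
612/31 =19 +23/31 = 19.74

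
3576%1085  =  321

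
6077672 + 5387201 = 11464873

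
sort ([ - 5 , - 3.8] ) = [-5, - 3.8] 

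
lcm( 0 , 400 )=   0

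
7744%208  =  48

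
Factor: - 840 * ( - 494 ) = 414960=2^4*3^1*5^1*7^1*13^1*19^1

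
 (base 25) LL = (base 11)457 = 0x222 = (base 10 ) 546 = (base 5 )4141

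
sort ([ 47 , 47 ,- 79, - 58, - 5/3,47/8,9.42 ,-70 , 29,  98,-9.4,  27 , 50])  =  [ - 79, - 70, - 58, - 9.4, - 5/3,47/8, 9.42,27, 29, 47, 47,50,  98] 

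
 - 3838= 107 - 3945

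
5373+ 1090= 6463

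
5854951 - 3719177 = 2135774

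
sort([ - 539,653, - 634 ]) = [-634, - 539, 653 ] 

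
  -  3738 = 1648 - 5386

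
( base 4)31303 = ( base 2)1101110011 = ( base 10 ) 883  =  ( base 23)1F9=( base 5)12013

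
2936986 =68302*43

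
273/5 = 54 + 3/5  =  54.60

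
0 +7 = 7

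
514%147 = 73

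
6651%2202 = 45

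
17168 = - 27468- - 44636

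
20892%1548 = 768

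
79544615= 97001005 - 17456390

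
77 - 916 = - 839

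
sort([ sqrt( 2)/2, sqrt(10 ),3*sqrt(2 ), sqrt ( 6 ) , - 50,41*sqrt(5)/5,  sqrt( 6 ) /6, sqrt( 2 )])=[ - 50,  sqrt( 6 )/6, sqrt( 2)/2,  sqrt ( 2 ), sqrt(6) , sqrt( 10), 3*sqrt(2),  41*sqrt(5)/5 ]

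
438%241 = 197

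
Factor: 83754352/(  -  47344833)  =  -2^4 * 3^(-2) * 11^1* 23^ (  -  1)*439^( -1 )*521^(  -  1)*475877^1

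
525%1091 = 525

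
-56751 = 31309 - 88060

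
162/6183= 6/229= 0.03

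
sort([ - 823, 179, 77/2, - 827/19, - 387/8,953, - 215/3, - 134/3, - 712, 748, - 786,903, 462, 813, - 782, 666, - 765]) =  [ - 823, - 786, - 782, - 765,-712, - 215/3, - 387/8, - 134/3, - 827/19,77/2,  179,462, 666, 748,813, 903, 953]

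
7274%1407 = 239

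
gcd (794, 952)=2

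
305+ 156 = 461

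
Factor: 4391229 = 3^1*23^2*2767^1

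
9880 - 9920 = - 40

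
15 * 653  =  9795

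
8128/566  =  4064/283 = 14.36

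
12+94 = 106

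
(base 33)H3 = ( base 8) 1064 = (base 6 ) 2340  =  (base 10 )564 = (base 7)1434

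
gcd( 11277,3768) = 3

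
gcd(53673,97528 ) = 1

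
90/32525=18/6505 = 0.00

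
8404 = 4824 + 3580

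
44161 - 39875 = 4286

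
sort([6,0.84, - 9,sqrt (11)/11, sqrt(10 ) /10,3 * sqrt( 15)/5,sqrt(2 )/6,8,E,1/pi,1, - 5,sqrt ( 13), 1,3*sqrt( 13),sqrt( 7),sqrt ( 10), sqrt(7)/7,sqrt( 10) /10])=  [ - 9,  -  5,sqrt( 2)/6,sqrt(11 )/11,sqrt (10) /10,sqrt( 10)/10,1/pi,sqrt(  7) /7 , 0.84 , 1, 1,3*sqrt(15 )/5,  sqrt( 7 ),  E, sqrt(10) , sqrt(13), 6,8, 3*sqrt(13)]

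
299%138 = 23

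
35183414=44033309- 8849895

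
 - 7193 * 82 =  - 589826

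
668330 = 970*689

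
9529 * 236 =2248844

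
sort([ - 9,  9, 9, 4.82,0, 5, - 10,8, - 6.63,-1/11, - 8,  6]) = [ - 10,-9, - 8, - 6.63,-1/11, 0, 4.82,5,  6, 8, 9, 9]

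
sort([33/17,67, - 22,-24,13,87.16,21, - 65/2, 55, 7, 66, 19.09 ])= [ - 65/2, - 24,-22,33/17,  7, 13 , 19.09, 21,55,66 , 67 , 87.16]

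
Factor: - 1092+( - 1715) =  - 7^1*401^1= - 2807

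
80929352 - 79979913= 949439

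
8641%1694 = 171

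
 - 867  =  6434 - 7301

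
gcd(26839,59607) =1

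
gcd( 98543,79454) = 1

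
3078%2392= 686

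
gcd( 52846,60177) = 1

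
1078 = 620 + 458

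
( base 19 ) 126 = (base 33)C9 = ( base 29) DS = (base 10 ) 405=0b110010101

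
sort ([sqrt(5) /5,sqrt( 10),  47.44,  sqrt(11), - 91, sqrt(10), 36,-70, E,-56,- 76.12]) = [- 91, - 76.12 ,  -  70  ,  -  56,  sqrt( 5 )/5, E,sqrt(10 ), sqrt( 10 ), sqrt( 11),  36,47.44]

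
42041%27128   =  14913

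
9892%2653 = 1933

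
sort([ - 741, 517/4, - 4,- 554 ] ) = [ - 741, -554, - 4, 517/4]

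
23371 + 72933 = 96304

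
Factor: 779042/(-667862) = -11^1*13^ (-1)*1511^( - 1)*2083^1 = -  22913/19643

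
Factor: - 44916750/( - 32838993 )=2^1*3^( - 1)*5^3*11^( - 1 ) * 19963^1*110569^(  -  1) = 4990750/3648777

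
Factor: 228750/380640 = 125/208 = 2^(  -  4 )*5^3 * 13^( - 1) 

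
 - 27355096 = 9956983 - 37312079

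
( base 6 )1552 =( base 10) 428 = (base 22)JA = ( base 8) 654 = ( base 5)3203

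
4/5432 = 1/1358 = 0.00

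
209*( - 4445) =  - 929005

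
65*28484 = 1851460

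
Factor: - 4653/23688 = -2^(  -  3)*7^( - 1)*11^1 = -  11/56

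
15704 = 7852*2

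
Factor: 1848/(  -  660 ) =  - 14/5 = - 2^1 * 5^( - 1 )*7^1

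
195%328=195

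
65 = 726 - 661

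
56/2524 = 14/631 = 0.02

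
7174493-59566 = 7114927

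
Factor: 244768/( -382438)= - 122384/191219 =-2^4*7^(-1)*59^(-1) * 463^( - 1) * 7649^1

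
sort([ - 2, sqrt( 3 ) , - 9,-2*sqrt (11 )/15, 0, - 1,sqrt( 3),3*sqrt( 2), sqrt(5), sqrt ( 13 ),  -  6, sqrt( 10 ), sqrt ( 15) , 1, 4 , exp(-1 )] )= [ - 9,-6, - 2, - 1 , - 2*sqrt ( 11)/15, 0,exp(  -  1), 1, sqrt( 3), sqrt(3), sqrt( 5 ),sqrt( 10 ), sqrt( 13 ), sqrt (15), 4, 3 * sqrt(2)]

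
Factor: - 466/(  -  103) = 2^1*103^(-1 )*233^1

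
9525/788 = 12 + 69/788 = 12.09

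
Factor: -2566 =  - 2^1*1283^1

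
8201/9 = 911 + 2/9 = 911.22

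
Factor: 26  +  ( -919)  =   - 893 = -19^1* 47^1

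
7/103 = 7/103  =  0.07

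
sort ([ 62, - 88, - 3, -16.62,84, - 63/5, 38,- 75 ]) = [ - 88 , - 75 , - 16.62, - 63/5,  -  3,38, 62,84] 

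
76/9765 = 76/9765 = 0.01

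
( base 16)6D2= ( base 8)3322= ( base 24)30I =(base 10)1746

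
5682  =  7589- 1907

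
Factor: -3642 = -2^1*3^1*607^1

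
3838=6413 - 2575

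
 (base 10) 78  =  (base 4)1032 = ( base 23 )39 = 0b1001110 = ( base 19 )42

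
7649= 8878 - 1229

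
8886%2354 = 1824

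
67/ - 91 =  - 67/91 = - 0.74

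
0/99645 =0 = 0.00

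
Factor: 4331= 61^1*71^1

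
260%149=111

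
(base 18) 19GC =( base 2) 10001101011000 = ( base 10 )9048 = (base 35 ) 7di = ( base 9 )13363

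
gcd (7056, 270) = 18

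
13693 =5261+8432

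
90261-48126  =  42135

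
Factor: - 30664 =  - 2^3*3833^1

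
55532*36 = 1999152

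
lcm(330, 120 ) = 1320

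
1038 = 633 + 405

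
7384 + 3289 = 10673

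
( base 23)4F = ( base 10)107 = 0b1101011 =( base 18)5H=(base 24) 4b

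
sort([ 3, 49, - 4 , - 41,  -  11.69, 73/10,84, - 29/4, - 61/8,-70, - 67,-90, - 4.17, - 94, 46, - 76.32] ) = [ - 94, - 90,-76.32, - 70, - 67, - 41,  -  11.69, - 61/8,-29/4, - 4.17,- 4, 3,73/10, 46, 49, 84 ]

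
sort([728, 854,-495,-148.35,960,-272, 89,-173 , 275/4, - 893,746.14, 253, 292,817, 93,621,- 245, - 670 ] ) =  [-893, - 670,-495 ,-272, -245,- 173,-148.35, 275/4,89,93,253, 292,621, 728,  746.14,817,854 , 960]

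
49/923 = 49/923 = 0.05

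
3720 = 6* 620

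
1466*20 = 29320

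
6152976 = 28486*216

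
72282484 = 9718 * 7438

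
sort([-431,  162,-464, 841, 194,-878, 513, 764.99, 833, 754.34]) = [-878, - 464, - 431 , 162, 194,  513,754.34, 764.99,833, 841]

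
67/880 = 67/880 = 0.08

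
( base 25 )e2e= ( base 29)adr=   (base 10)8814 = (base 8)21156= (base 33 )833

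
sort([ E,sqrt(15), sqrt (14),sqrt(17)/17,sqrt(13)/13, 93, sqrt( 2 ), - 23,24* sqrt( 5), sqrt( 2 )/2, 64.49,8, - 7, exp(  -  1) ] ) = [ -23,-7, sqrt(17 )/17, sqrt(13 )/13, exp( - 1 ),sqrt(2 )/2,sqrt(2 ),E, sqrt( 14) , sqrt(15),8,24*sqrt(5 ),64.49, 93]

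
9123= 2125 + 6998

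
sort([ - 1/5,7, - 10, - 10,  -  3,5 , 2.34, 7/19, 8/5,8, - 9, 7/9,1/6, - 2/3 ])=[ - 10, - 10,-9, - 3,- 2/3, - 1/5 , 1/6, 7/19, 7/9, 8/5,2.34,5 , 7,8] 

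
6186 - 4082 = 2104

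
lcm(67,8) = 536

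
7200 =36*200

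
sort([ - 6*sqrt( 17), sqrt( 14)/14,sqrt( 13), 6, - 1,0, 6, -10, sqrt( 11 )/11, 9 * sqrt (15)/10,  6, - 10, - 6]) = [  -  6*sqrt(17)  , - 10, - 10, - 6, - 1,0,sqrt( 14)/14 , sqrt( 11)/11, 9*sqrt(  15)/10, sqrt( 13 ), 6, 6,6]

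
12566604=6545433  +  6021171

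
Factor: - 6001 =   -  17^1*353^1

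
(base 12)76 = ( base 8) 132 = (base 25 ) 3f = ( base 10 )90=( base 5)330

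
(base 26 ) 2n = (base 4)1023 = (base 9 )83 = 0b1001011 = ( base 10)75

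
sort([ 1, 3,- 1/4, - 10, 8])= [ - 10, - 1/4,1, 3, 8]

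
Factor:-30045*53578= - 1609751010 = - 2^1*3^1*5^1*7^1*43^1 * 89^1*2003^1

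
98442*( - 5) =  - 492210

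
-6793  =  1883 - 8676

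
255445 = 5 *51089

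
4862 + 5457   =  10319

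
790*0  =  0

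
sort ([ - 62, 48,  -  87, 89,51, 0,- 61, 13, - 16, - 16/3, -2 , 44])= [ - 87, - 62, - 61, - 16, - 16/3, - 2, 0 , 13, 44,48,51, 89 ] 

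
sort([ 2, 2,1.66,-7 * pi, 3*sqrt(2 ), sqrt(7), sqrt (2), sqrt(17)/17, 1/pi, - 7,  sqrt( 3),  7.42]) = [-7*pi, - 7, sqrt( 17) /17 , 1/pi, sqrt(2 ), 1.66 , sqrt( 3), 2, 2 , sqrt(  7), 3*sqrt( 2 ),  7.42] 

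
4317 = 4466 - 149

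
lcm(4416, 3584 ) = 247296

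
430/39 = 430/39=11.03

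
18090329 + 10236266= 28326595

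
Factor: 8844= 2^2*3^1* 11^1*67^1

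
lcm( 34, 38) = 646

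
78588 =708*111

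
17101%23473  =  17101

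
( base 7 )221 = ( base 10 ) 113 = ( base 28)41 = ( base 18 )65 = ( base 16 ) 71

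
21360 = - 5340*( - 4 )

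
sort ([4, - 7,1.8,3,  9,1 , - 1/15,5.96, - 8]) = [ - 8, - 7, - 1/15, 1,1.8,3, 4,5.96,9]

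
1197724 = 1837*652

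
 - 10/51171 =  - 1+51161/51171 = - 0.00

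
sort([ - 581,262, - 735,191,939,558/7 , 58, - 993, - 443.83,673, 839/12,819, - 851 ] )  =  [ - 993 , - 851,-735, - 581, - 443.83,  58,839/12, 558/7,191,262,673,819,939 ]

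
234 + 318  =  552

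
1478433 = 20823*71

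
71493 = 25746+45747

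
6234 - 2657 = 3577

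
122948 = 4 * 30737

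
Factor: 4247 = 31^1*137^1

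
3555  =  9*395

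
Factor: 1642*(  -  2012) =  - 3303704  =  - 2^3*503^1*821^1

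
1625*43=69875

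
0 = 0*80395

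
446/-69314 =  - 1 + 34434/34657 = - 0.01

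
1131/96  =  11  +  25/32 = 11.78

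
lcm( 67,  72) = 4824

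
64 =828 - 764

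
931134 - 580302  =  350832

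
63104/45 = 1402 + 14/45 = 1402.31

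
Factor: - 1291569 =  - 3^1* 59^1*7297^1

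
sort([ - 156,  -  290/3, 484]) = [ - 156, - 290/3,  484]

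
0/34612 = 0=0.00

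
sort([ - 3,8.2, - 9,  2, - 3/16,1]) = [ - 9, - 3,- 3/16, 1, 2, 8.2] 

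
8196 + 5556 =13752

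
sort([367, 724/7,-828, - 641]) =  [ - 828, - 641 , 724/7, 367]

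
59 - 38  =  21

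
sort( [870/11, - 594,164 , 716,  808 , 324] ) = [ - 594 , 870/11,164,  324, 716,808]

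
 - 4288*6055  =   - 25963840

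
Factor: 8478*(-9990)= - 2^2*3^6*5^1 *37^1*157^1=- 84695220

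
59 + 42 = 101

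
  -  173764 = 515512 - 689276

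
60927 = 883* 69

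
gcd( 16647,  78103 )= 1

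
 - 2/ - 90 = 1/45 = 0.02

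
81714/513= 27238/171  =  159.29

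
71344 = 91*784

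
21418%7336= 6746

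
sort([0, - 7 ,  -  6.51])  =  [ - 7, - 6.51,0]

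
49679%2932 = 2767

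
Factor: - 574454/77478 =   -  3^(-1 ) * 37^ ( - 1) * 823^1 = - 823/111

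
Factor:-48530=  - 2^1*5^1 * 23^1*211^1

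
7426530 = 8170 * 909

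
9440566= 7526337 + 1914229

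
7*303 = 2121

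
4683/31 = 4683/31 = 151.06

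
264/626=132/313 = 0.42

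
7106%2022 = 1040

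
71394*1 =71394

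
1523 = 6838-5315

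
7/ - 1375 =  - 1  +  1368/1375 = - 0.01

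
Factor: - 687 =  - 3^1* 229^1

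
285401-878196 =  - 592795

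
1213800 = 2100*578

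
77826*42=3268692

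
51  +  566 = 617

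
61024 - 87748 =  - 26724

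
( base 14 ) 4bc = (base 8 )1666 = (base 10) 950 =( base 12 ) 672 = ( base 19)2C0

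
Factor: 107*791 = 7^1*107^1*113^1= 84637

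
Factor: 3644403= 3^1 * 7^1*173543^1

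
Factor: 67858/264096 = 2^ (  -  4)*3^ ( - 2 )*37^1 = 37/144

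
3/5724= 1/1908 =0.00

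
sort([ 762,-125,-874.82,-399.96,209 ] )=[ - 874.82, - 399.96 , -125, 209,762]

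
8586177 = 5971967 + 2614210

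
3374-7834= - 4460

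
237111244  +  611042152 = 848153396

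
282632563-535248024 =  - 252615461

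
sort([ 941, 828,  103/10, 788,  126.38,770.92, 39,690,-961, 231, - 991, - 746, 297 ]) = [  -  991,- 961, - 746, 103/10,39, 126.38, 231,297 , 690 , 770.92, 788 , 828, 941] 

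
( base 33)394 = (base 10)3568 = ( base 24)64g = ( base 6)24304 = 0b110111110000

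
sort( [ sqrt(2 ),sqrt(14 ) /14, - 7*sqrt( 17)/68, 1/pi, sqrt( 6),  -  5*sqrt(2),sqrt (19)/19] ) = [ - 5*sqrt( 2), - 7*sqrt( 17 )/68,sqrt (19)/19, sqrt( 14)/14, 1/pi, sqrt( 2),sqrt(6 )]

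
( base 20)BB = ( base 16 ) E7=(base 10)231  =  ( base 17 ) DA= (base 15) 106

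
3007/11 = 3007/11 = 273.36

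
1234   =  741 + 493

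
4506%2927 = 1579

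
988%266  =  190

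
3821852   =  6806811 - 2984959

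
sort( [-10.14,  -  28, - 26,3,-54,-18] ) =[-54,-28, - 26, - 18, - 10.14, 3]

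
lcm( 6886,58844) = 647284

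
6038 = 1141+4897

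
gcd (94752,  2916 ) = 36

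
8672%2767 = 371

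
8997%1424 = 453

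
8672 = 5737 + 2935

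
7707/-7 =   -  1101 + 0/1 = - 1101.00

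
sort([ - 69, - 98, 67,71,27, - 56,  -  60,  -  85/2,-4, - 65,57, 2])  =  [  -  98, - 69, - 65, - 60, - 56,-85/2, - 4, 2,  27, 57,67,71]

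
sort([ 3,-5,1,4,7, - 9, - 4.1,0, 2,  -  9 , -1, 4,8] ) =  [ - 9,-9,-5,-4.1, - 1,0 , 1, 2,  3,  4,  4,7,8 ]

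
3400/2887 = 3400/2887 = 1.18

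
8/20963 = 8/20963=0.00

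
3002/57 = 52 + 2/3 = 52.67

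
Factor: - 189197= -137^1  *1381^1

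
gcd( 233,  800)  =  1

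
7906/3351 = 7906/3351 = 2.36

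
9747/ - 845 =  - 9747/845 = -11.53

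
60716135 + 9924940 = 70641075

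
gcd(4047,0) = 4047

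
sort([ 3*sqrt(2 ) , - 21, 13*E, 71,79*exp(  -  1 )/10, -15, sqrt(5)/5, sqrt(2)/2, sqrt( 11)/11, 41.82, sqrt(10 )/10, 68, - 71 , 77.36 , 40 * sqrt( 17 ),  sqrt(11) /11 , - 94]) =[ - 94, - 71, - 21, - 15, sqrt(11) /11, sqrt(11)/11,sqrt(10) /10, sqrt( 5)/5, sqrt(2 ) /2,  79*exp( -1 ) /10, 3*sqrt( 2), 13*E, 41.82, 68, 71, 77.36,40*sqrt (17)]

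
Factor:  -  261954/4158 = -63=- 3^2*7^1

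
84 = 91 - 7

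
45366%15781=13804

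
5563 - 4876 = 687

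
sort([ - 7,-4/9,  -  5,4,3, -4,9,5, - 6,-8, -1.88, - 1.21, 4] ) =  [ - 8, - 7,-6,-5, - 4, - 1.88,-1.21,  -  4/9, 3, 4,4 , 5,9 ]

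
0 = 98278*0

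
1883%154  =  35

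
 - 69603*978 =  - 68071734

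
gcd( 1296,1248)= 48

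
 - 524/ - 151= 524/151 = 3.47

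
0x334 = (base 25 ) 17k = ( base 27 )13a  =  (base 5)11240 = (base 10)820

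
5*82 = 410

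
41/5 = 41/5=8.20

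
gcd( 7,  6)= 1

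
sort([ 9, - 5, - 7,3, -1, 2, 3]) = [ - 7 , - 5, - 1, 2, 3,  3, 9 ] 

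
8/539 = 8/539 = 0.01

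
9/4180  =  9/4180 = 0.00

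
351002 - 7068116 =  - 6717114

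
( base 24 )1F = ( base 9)43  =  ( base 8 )47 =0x27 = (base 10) 39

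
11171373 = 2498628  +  8672745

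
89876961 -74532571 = 15344390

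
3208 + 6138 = 9346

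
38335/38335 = 1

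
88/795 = 88/795 = 0.11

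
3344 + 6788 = 10132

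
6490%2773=944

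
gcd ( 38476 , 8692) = 4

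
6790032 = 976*6957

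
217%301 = 217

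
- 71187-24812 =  -95999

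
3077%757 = 49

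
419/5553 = 419/5553 = 0.08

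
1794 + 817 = 2611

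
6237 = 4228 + 2009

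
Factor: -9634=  - 2^1 *4817^1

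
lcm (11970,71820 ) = 71820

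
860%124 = 116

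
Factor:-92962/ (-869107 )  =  106/991  =  2^1*53^1*991^ (-1)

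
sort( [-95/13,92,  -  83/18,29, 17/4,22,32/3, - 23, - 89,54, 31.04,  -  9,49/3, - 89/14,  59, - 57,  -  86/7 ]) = [  -  89, - 57, - 23, - 86/7, - 9,-95/13,  -  89/14, - 83/18, 17/4,  32/3,49/3,22, 29,31.04,54,59,92]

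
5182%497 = 212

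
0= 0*11724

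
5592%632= 536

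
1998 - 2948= - 950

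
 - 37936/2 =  - 18968 = - 18968.00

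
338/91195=26/7015 = 0.00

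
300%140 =20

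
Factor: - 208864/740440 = -244/865 = -2^2*5^(-1) * 61^1*173^( - 1)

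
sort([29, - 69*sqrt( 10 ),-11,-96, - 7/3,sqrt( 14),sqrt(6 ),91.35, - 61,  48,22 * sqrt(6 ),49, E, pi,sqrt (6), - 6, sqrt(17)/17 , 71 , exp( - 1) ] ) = [ - 69*sqrt ( 10),  -  96,- 61, - 11, - 6, -7/3,sqrt( 17 ) /17,exp( -1), sqrt(6) , sqrt(6 ), E, pi,sqrt(14 ), 29 , 48, 49, 22 * sqrt(6 ),71,91.35]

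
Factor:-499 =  - 499^1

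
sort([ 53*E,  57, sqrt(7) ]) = [ sqrt ( 7),57, 53*E]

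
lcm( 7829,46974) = 46974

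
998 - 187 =811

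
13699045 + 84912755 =98611800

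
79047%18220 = 6167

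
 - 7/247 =- 1 + 240/247=- 0.03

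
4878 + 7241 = 12119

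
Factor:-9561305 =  - 5^1*13^1*147097^1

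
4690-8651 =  - 3961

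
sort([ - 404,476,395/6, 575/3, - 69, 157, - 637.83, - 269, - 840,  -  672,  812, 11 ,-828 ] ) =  [-840, - 828,  -  672, - 637.83, - 404, - 269 , - 69 , 11 , 395/6,157,575/3 , 476, 812]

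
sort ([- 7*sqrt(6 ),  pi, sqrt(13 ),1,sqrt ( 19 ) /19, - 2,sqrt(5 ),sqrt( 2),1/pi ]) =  [ - 7*sqrt (6), - 2,sqrt( 19 )/19, 1/pi,1,sqrt( 2),sqrt( 5),pi, sqrt( 13 ) ] 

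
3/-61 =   -  1 + 58/61 = - 0.05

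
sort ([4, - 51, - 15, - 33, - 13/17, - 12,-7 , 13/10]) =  [ - 51,-33,-15,-12, - 7,-13/17, 13/10 , 4 ]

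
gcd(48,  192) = 48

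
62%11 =7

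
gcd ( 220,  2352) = 4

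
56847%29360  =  27487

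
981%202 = 173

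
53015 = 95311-42296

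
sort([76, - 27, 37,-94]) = [ - 94, - 27, 37,76]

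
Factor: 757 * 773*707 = 413708827 =7^1* 101^1*757^1*773^1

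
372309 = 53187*7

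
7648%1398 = 658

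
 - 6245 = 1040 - 7285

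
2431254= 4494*541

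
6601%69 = 46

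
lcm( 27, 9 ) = 27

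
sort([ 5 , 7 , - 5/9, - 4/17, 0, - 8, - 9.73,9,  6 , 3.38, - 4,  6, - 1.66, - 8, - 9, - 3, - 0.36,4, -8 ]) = [ - 9.73, - 9 ,-8,-8, - 8, - 4, - 3, -1.66, - 5/9,-0.36, - 4/17, 0, 3.38,4,5,6,6, 7, 9]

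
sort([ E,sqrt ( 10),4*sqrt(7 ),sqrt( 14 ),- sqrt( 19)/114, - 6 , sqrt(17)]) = [- 6, - sqrt (19)/114,E,sqrt ( 10),sqrt(14 ),sqrt(17),4*sqrt( 7 )]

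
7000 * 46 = 322000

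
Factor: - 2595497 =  - 103^1*113^1*223^1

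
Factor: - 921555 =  - 3^2*5^1*20479^1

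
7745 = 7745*1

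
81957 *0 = 0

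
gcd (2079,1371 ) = 3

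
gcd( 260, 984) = 4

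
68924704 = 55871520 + 13053184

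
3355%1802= 1553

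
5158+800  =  5958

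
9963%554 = 545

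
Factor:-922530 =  - 2^1*3^1*5^1*7^1 * 23^1*191^1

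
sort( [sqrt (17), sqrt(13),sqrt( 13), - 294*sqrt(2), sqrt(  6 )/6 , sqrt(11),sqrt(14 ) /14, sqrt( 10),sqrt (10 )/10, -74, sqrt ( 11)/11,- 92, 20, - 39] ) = [-294*sqrt(2),-92, - 74,-39 , sqrt( 14) /14, sqrt( 11)/11, sqrt ( 10)/10 , sqrt(6)/6, sqrt(10),sqrt(11),  sqrt( 13),sqrt(13 ),sqrt(  17 ) , 20 ] 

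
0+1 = 1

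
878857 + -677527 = 201330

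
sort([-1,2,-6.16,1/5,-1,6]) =[ - 6.16, - 1, - 1,1/5,2,6] 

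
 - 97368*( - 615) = 59881320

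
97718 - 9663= 88055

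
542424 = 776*699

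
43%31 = 12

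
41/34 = 41/34 = 1.21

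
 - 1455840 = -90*16176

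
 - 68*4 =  - 272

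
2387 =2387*1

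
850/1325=34/53 = 0.64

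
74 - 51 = 23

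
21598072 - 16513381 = 5084691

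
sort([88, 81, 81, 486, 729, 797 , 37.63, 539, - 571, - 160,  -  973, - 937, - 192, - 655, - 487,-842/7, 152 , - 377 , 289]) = [ - 973,-937, - 655, - 571,-487, - 377, - 192, - 160, - 842/7, 37.63, 81, 81, 88, 152, 289, 486,539,729,797 ] 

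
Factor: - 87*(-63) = 5481= 3^3*7^1 *29^1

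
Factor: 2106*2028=2^3*3^5*13^3 = 4270968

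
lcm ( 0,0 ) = 0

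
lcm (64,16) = 64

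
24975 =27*925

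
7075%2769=1537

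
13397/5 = 13397/5  =  2679.40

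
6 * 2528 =15168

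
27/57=9/19= 0.47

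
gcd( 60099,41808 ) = 2613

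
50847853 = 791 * 64283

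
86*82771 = 7118306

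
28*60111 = 1683108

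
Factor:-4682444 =- 2^2 * 13^1*53^1*1699^1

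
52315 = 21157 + 31158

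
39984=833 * 48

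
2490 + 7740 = 10230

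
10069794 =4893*2058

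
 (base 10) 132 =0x84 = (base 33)40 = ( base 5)1012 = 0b10000100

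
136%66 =4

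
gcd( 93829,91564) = 1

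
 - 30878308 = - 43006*718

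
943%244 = 211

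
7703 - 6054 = 1649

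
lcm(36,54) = 108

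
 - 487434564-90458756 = -577893320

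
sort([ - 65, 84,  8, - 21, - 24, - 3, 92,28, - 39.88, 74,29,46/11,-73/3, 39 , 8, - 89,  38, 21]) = [-89,- 65 ,  -  39.88, - 73/3, - 24,  -  21, - 3,46/11,8, 8, 21,  28,29, 38,39, 74, 84 , 92 ] 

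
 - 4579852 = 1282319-5862171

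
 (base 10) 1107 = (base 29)195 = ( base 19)315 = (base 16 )453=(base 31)14M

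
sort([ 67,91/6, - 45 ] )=[- 45,91/6,67] 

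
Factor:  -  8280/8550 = -2^2*5^( - 1 )*19^( - 1)*23^1 = - 92/95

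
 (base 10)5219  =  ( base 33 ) 4Q5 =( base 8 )12143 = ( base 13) 24B6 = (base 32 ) 533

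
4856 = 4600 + 256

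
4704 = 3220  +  1484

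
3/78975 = 1/26325 = 0.00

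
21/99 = 7/33 = 0.21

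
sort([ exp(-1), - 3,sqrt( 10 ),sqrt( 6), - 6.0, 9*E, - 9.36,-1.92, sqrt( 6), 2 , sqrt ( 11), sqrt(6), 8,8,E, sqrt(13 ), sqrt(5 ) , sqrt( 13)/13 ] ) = [ - 9.36,  -  6.0,  -  3, - 1.92,  sqrt( 13)/13, exp(-1 ),2,sqrt (5 ),sqrt( 6 ), sqrt(6), sqrt( 6), E,sqrt(10),  sqrt( 11),sqrt( 13), 8,8,  9*E]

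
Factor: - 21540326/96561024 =  -  2^ ( - 6 )*3^ (-1)*7^ ( - 1)*17^2*83^1*449^1 * 35923^( - 1) =- 10770163/48280512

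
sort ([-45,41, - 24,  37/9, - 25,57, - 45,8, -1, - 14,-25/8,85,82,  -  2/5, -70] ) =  [ - 70,  -  45,-45, -25,-24,-14,-25/8 , - 1 , - 2/5,  37/9,8,41,57, 82,85 ]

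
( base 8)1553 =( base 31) s7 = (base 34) pp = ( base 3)1012102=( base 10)875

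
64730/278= 232 + 117/139=232.84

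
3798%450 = 198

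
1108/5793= 1108/5793= 0.19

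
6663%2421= 1821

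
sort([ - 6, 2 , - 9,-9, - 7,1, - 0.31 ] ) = [ - 9, - 9, - 7,  -  6, - 0.31,  1,  2]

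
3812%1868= 76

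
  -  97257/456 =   -  32419/152 = -213.28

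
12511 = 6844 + 5667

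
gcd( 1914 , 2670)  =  6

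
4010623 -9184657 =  - 5174034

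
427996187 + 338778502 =766774689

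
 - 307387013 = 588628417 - 896015430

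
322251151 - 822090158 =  - 499839007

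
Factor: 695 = 5^1*139^1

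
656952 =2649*248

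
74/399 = 74/399 = 0.19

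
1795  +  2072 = 3867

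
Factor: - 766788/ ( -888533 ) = 2^2 * 3^1 *11^1*37^1*157^1*888533^(-1 ) 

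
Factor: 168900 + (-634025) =-465125 = - 5^3 * 61^2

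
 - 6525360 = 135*( - 48336)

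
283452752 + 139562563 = 423015315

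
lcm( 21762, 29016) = 87048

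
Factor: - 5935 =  -5^1*1187^1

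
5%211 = 5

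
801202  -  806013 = -4811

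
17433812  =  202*86306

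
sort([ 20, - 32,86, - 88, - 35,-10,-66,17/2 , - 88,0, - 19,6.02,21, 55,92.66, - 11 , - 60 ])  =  [ - 88, -88 , - 66, - 60,- 35,-32,-19, - 11,  -  10,0, 6.02, 17/2  ,  20,21,55,86, 92.66 ]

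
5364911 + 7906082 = 13270993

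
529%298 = 231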